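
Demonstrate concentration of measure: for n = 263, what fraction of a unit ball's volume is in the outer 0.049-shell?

1 - (1-0.049)^263 ≈ 0.9999981741 ≈ 99.999817%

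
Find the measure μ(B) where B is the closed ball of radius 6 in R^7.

The n-ball volume is π^(n/2)·r^n/Γ(n/2+1). With n=7, r=6: V = 1492992·π^3/35 ≈ 1.32263e+06.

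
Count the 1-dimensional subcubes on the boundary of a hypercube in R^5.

An n-cube has C(n,k)·2^(n-k) k-faces. Here C(5,1)·2^4 = 5·16 = 80.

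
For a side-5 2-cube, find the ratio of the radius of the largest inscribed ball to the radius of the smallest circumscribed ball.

Ratio = (s/2)/(s√2/2) = 2^(-1/2) ≈ 0.707107.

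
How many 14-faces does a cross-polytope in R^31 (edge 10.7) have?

Each 14-face is the convex hull of 15 vertices, one chosen as ±e_i from each of 15 distinct axes: 2^15·C(31,15) = 9848101109760.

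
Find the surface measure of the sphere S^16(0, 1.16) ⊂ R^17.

S = n·V_n(r)/r = 17·V_17(1.16)/1.16 (volume-to-surface relation), giving 25.7595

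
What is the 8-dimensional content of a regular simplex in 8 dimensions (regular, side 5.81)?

V = (5.81^8 / 8!) · √((8+1) / 2^8) ≈ 6.03795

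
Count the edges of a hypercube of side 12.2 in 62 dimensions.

The 62-cube has n·2^(n-1) = 62·2^61 = 62·2305843009213693952 = 142962266571249025024 edges.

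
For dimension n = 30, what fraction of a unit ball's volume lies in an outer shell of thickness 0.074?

1 - (1-0.074)^30 ≈ 0.900384 ≈ 90.04%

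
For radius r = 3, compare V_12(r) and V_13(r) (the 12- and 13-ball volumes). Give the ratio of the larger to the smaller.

V_12(3) ≈ 709613, V_13(3) ≈ 1.45184e+06. The 13-ball is larger by a factor of 2.046.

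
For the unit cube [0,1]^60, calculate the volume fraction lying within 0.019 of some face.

Shell fraction = 1 - (1-0.038)^60 ≈ 0.902163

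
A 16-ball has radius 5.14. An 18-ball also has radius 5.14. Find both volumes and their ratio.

V_16(5.14) ≈ 5.58584e+10. V_18(5.14) ≈ 5.15136e+11. Ratio V_16/V_18 ≈ 0.1084.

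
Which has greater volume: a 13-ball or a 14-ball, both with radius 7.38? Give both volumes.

V_13(7.38) ≈ 1.75418e+11. V_14(7.38) ≈ 8.51937e+11. The 14-ball is larger.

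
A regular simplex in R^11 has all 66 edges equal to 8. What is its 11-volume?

V = (8^11 / 11!) · √((11+1) / 2^11) ≈ 16.4725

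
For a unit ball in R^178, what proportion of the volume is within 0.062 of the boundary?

V(inner)/V(outer) = ((1-0.062)/1)^178 ≈ 1.127e-05, so the shell fraction is 0.999989.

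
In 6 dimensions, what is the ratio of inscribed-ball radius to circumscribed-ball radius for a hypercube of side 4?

For an n-cube of any side s, the inradius is s/2 and the circumradius is s√n/2, so the ratio is 1/√6 ≈ 0.408248.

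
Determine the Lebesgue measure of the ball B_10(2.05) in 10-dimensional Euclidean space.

V_10(2.05) = π^(10/2) · (2.05)^10 / Γ(10/2 + 1) ≈ 3342.77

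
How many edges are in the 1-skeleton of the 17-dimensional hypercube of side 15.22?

Each of the 2^17 = 131072 vertices has degree 17; total edges = 17·2^17/2 = 1114112.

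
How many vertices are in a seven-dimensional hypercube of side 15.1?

Number of 0-faces = C(7,0) · 2^(7-0) = 1 · 128 = 128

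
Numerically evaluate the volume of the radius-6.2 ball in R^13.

Volume = π^{13/2}·(6.2)^13/Γ(15/2) ≈ 1.82152e+10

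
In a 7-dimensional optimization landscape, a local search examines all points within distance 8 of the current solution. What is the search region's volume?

The n-ball volume is π^(n/2)·r^n/Γ(n/2+1). With n=7, r=8: V = 33554432·π^3/105 ≈ 9.90855e+06.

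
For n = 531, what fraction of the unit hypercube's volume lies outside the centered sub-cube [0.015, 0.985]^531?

Shell fraction = 1 - (1-0.03)^531 ≈ 0.9999999054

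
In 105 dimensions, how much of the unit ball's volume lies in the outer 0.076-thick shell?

V(inner)/V(outer) = ((1-0.076)/1)^105 ≈ 0.0002486, so the shell fraction is 0.999751.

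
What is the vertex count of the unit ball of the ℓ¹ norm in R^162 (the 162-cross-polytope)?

The vertices are ±e_1, ..., ±e_162, so there are 2·162 = 324.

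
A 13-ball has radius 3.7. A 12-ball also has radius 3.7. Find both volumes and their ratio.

V_13(3.7) ≈ 2.21801e+07. V_12(3.7) ≈ 8.78997e+06. Ratio V_13/V_12 ≈ 2.523.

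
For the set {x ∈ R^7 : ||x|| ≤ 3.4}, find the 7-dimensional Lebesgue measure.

The n-ball volume is π^(n/2)·r^n/Γ(n/2+1). With n=7, r=3.4: V ≈ 24816.1.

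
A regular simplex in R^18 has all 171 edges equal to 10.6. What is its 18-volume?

V_18 = √(19) · 10.6^18 / (18! · 2^(18/2)) ≈ 3.79552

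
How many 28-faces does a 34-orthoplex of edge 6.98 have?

f_28(34-orthoplex) = 2^29 · (34 choose 29) = 149387552489472.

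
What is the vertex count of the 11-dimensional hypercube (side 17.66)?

An n-cube has 2^n vertices; for n = 11 that is 2^11 = 2048.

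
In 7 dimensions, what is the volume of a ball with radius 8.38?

Volume = π^{7/2}·(8.38)^7/Γ(9/2) ≈ 1.37116e+07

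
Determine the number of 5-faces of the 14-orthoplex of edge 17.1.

Each 5-face is the convex hull of 6 vertices, one chosen as ±e_i from each of 6 distinct axes: 2^6·C(14,6) = 192192.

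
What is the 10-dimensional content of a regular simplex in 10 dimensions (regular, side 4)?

For a regular n-simplex with edge a, V = (a^n / n!)·√((n+1)/2^n). With a=4, n=10: V ≈ 0.0299491.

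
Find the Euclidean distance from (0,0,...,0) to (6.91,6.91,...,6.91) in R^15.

Diagonal = √15 · 6.91 ≈ 26.7623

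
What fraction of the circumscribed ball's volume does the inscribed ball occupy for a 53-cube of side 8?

V_in/V_out = n^(-n/2) = 53^(-53/2) ≈ 2.02623e-46.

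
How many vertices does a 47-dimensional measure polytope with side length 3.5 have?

An n-cube has 2^n vertices; for n = 47 that is 2^47 = 140737488355328.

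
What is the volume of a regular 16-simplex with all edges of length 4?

Volume = 4^16 · √(17/2^16) / 16! ≈ 3.30617e-06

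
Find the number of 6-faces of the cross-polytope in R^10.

Each 6-face is the convex hull of 7 vertices, one chosen as ±e_i from each of 7 distinct axes: 2^7·C(10,7) = 15360.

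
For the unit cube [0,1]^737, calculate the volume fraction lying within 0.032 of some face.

Shell fraction = 1 - (1-0.064)^737 ≈ 1 - 6.766e-22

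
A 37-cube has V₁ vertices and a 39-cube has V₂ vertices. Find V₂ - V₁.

V₁ = 2^37 = 137438953472. V₂ = 2^39 = 549755813888. V₂ - V₁ = 412316860416.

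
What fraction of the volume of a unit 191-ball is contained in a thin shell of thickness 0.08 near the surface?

1 - (1-0.08)^191 ≈ 0.9999998788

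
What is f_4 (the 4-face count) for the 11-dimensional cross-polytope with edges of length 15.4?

An n-cross-polytope has 2^(k+1)·C(n,k+1) k-faces. Here 2^5·C(11,5) = 32·462 = 14784.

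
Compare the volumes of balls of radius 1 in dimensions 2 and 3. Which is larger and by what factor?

V_2(1) ≈ 3.14159, V_3(1) ≈ 4.18879. The 3-ball is larger by a factor of 1.333.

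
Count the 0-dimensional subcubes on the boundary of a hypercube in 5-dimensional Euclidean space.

An n-cube has C(n,k)·2^(n-k) k-faces. Here C(5,0)·2^5 = 1·32 = 32.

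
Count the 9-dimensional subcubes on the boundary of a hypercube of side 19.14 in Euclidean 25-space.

f_9(25-cube) = (25 choose 9) · 2^16 = 133888409600.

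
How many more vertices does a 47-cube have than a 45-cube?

The 47-cube has 2^47 = 140737488355328 vertices. The 45-cube has 2^45 = 35184372088832 vertices. Difference: 140737488355328 - 35184372088832 = 105553116266496.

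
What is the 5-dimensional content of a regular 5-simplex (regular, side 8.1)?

For a regular n-simplex with edge a, V = (a^n / n!)·√((n+1)/2^n). With a=8.1, n=5: V ≈ 125.818.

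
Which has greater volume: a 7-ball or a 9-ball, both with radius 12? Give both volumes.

V_7(12) ≈ 1.69297e+08. V_9(12) ≈ 1.70196e+10. The 9-ball is larger.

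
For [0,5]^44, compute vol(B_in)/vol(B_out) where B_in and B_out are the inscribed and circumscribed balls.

V_in/V_out = n^(-n/2) = 44^(-44/2) ≈ 6.98299e-37.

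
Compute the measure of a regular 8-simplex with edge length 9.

Volume = 9^8 · √(9/2^8) / 8! ≈ 200.18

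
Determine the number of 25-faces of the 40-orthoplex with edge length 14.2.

Number of 25-faces = 2^(25+1) · C(40,25+1) = 67108864 · 23206929840 = 1557390698490101760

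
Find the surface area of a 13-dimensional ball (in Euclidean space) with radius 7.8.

S_13(7.8) = 2·π^(13/2)·(7.8)^12 / Γ(13/2) ≈ 6.00371e+11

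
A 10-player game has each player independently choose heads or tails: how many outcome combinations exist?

Each vertex is a binary string of length 10, so there are 2^10 = 1024.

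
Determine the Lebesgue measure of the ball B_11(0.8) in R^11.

The n-ball volume is π^(n/2)·r^n/Γ(n/2+1). With n=11, r=0.8: V ≈ 0.161843.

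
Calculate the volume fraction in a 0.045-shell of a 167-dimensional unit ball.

V(inner)/V(outer) = ((1-0.045)/1)^167 ≈ 0.0004577, so the shell fraction is 0.999542.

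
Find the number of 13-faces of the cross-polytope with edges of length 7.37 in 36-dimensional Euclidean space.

f_13(36-orthoplex) = 2^14 · (36 choose 14) = 62198533324800.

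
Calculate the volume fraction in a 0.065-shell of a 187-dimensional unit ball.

V(inner)/V(outer) = ((1-0.065)/1)^187 ≈ 3.482e-06, so the shell fraction is 0.9999965185.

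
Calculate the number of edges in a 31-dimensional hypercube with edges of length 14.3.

Each of the 2^31 = 2147483648 vertices has degree 31; total edges = 31·2^31/2 = 33285996544.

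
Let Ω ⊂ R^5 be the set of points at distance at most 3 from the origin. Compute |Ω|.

Volume = π^{5/2}·(3)^5/Γ(7/2) = 648·π^2/5 ≈ 1279.1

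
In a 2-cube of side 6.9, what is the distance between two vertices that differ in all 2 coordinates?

Diagonal = √2 · 6.9 ≈ 9.75807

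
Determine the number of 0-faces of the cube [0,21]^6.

f_0(6-cube) = (6 choose 0) · 2^6 = 64.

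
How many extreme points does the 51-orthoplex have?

An n-cross-polytope has 2n vertices; here n = 51, giving 102.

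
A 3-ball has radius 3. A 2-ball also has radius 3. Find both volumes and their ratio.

V_3(3) ≈ 113.097. V_2(3) ≈ 28.2743. Ratio V_3/V_2 ≈ 4.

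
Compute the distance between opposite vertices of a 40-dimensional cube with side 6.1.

||(6.1,6.1,...,6.1)|| = √(40)·6.1 ≈ 38.5798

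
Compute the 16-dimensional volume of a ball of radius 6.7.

Volume = π^{16/2}·(6.7)^16/Γ(9) ≈ 3.88039e+12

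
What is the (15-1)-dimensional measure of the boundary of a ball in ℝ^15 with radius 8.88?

|∂B_15(8.88)| ≈ 1.08468e+14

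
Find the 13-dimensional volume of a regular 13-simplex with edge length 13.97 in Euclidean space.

V = (13.97^13 / 13!) · √((13+1) / 2^13) ≈ 5124.39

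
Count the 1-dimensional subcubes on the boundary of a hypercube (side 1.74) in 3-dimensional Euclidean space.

Number of 1-faces = C(3,1) · 2^(3-1) = 3 · 4 = 12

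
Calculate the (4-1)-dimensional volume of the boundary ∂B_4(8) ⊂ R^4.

S_4(8) = 2·π^(4/2)·(8)^3 / Γ(4/2) = 1024·π^2 ≈ 10106.5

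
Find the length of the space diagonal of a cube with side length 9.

||(9,9,...,9)|| = √(3)·9 ≈ 15.5885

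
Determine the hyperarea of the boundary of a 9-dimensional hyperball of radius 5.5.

The surface area of an n-ball is 2π^(n/2) r^(n-1) / Γ(n/2). For n=9, r=5.5: 214358881·π^4/840 ≈ 2.48577e+07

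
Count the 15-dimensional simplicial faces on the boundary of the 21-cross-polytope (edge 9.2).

Each 15-face is the convex hull of 16 vertices, one chosen as ±e_i from each of 16 distinct axes: 2^16·C(21,16) = 1333592064.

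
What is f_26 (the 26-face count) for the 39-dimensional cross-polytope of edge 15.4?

Each 26-face is the convex hull of 27 vertices, one chosen as ±e_i from each of 27 distinct axes: 2^27·C(39,27) = 524898346528145408.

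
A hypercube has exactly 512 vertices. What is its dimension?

The n-cube has 2^n vertices, and 512 = 2^9, so n = 9.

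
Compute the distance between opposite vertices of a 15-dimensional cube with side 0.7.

||(0.7,0.7,...,0.7)|| = √(15)·0.7 ≈ 2.71109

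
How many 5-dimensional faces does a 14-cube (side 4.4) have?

An n-cube has C(n,k)·2^(n-k) k-faces. Here C(14,5)·2^9 = 2002·512 = 1025024.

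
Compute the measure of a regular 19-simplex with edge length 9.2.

Volume = 9.2^19 · √(20/2^19) / 19! ≈ 0.104137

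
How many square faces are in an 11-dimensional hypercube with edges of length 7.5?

Choose 2 of 11 axes to span the face (C(11,2) = 55 ways), then fix each of the remaining 9 coordinates at one of its two extreme values (2^9 = 512 ways): 55·512 = 28160.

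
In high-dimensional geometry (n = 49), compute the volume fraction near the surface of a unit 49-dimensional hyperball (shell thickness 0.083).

1 - (1-0.083)^49 ≈ 0.985675 ≈ 98.57%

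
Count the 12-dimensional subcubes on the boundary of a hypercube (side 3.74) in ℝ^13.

f_12(13-cube) = (13 choose 12) · 2^1 = 26.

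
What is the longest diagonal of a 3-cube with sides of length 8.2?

Diagonal = √3 · 8.2 ≈ 14.2028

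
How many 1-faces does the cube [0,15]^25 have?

The 25-cube has n·2^(n-1) = 25·2^24 = 25·16777216 = 419430400 edges.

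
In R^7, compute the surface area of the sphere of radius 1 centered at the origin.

The surface area of an n-ball is 2π^(n/2) r^(n-1) / Γ(n/2). For n=7, r=1: 16·π^3/15 ≈ 33.0734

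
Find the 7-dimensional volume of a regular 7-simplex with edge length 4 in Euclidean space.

For a regular n-simplex with edge a, V = (a^n / n!)·√((n+1)/2^n). With a=4, n=7: V ≈ 0.812698.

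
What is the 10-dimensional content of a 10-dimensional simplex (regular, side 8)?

For a regular n-simplex with edge a, V = (a^n / n!)·√((n+1)/2^n). With a=8, n=10: V ≈ 30.6678.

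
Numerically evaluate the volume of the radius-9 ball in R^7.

V_7(9) = π^(7/2) · (9)^7 / Γ(7/2 + 1) = 25509168·π^3/35 ≈ 2.25984e+07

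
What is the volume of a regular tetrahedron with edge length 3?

Volume = (√2/12) · 3³ = 3.18198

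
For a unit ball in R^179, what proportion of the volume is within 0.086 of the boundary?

V(inner)/V(outer) = ((1-0.086)/1)^179 ≈ 1.022e-07, so the shell fraction is 0.9999998978.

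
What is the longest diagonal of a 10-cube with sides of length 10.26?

d = √(10.26² + 10.26² + ... + 10.26²) [10 terms] = √(10·10.26²) = 10.26√10 ≈ 32.445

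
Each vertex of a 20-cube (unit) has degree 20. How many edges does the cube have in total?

Each of the 2^20 = 1048576 vertices has degree 20; total edges = 20·2^20/2 = 10485760.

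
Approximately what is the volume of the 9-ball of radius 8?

V = 4294967296·π^4/945 ≈ 4.42718e+08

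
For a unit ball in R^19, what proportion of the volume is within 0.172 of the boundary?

1 - (1-0.172)^19 ≈ 0.972294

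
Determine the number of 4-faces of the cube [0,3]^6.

An n-cube has C(n,k)·2^(n-k) k-faces. Here C(6,4)·2^2 = 15·4 = 60.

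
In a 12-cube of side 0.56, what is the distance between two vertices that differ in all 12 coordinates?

The space diagonal of an n-cube of side s is s√n. Here 0.56·√12 ≈ 1.9399.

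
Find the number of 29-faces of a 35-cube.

Choose 29 of 35 axes to span the face (C(35,29) = 1623160 ways), then fix each of the remaining 6 coordinates at one of its two extreme values (2^6 = 64 ways): 1623160·64 = 103882240.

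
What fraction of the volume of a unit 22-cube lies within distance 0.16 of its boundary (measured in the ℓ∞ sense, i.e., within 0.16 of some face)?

1 - (1 - 2·0.16)^22 = 1 - 0.68^22 ≈ 0.999793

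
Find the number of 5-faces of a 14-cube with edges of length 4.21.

Number of 5-faces = C(14,5) · 2^(14-5) = 2002 · 512 = 1025024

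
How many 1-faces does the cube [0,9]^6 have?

Number of 1-faces = C(6,1)·2^(6-1) = 6·32 = 192.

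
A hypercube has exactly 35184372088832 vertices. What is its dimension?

2^n = 35184372088832 ⇒ n = log_2(35184372088832) = 45.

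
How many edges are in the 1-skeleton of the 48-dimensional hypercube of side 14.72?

An n-cube has n·2^(n-1) edges. With n = 48: 48·140737488355328 = 6755399441055744.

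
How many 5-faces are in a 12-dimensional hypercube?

Number of 5-faces = C(12,5) · 2^(12-5) = 792 · 128 = 101376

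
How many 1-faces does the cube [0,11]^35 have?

The 35-cube has n·2^(n-1) = 35·2^34 = 35·17179869184 = 601295421440 edges.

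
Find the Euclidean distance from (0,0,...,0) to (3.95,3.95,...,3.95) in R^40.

The space diagonal of an n-cube of side s is s√n. Here 3.95·√40 ≈ 24.982.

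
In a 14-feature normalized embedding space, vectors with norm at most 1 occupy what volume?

Volume = π^{14/2}·(1)^14/Γ(8) = π^7/5040 ≈ 0.599265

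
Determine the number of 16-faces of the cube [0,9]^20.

Number of 16-faces = C(20,16) · 2^(20-16) = 4845 · 16 = 77520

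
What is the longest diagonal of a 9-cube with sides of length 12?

d = √(12² + 12² + ... + 12²) [9 terms] = √(9·12²) = 12√9 = 36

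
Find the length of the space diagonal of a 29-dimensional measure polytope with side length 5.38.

d = √(5.38² + 5.38² + ... + 5.38²) [29 terms] = √(29·5.38²) = 5.38√29 ≈ 28.9722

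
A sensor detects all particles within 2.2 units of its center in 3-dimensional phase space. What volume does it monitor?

The n-ball volume is π^(n/2)·r^n/Γ(n/2+1). With n=3, r=2.2: V ≈ 44.6022.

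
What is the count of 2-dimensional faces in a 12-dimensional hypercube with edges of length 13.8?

f_2(12-cube) = (12 choose 2) · 2^10 = 67584.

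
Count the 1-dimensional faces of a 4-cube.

Each of the 2^4 = 16 vertices has degree 4; total edges = 4·2^4/2 = 32.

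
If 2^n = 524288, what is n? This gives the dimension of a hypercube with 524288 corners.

The n-cube has 2^n vertices, and 524288 = 2^19, so n = 19.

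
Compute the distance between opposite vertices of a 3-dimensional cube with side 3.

Diagonal = √3 · 3 ≈ 5.19615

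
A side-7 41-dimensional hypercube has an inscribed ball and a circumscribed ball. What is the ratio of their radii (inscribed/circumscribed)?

Ratio = (s/2)/(s√41/2) = 41^(-1/2) ≈ 0.156174.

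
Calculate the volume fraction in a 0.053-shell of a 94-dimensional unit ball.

Shell fraction = 1 - (1-0.053)^94 ≈ 0.994017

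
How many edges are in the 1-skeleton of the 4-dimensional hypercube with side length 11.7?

The 4-cube has n·2^(n-1) = 4·2^3 = 4·8 = 32 edges.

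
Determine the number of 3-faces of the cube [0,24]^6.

Choose 3 of 6 axes to span the face (C(6,3) = 20 ways), then fix each of the remaining 3 coordinates at one of its two extreme values (2^3 = 8 ways): 20·8 = 160.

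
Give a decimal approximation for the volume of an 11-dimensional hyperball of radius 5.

V = 625000000·π^5/2079 ≈ 9.19973e+07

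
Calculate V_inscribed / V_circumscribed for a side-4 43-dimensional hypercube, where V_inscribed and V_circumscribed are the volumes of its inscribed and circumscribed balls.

V_in / V_out = (r_in/r_out)^43 = (1/√43)^43 = 43^(-43/2) ≈ 7.59326e-36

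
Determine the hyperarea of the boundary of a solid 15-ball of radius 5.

|∂B_15(5)| = 312500000000·π^7/27027 ≈ 3.49222e+10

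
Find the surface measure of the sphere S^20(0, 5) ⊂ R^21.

The surface area of an n-ball is 2π^(n/2) r^(n-1) / Γ(n/2). For n=21, r=5: 7812500000000000·π^10/26189163 ≈ 2.79362e+13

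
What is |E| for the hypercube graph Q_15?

The 15-cube has n·2^(n-1) = 15·2^14 = 15·16384 = 245760 edges.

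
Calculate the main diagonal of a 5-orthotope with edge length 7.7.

Diagonal = √5 · 7.7 ≈ 17.2177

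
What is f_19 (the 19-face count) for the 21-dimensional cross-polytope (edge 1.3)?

Number of 19-faces = 2^(19+1) · C(21,19+1) = 1048576 · 21 = 22020096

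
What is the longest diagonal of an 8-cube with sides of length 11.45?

The space diagonal of an n-cube of side s is s√n. Here 11.45·√8 ≈ 32.3855.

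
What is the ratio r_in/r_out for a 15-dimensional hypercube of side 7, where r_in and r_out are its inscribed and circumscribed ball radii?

r_in / r_out = (7/2) / (7√15/2) = 1/√15 ≈ 0.258199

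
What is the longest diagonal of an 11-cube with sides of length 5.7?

||(5.7,5.7,...,5.7)|| = √(11)·5.7 ≈ 18.9048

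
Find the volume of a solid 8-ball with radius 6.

The n-ball volume is π^(n/2)·r^n/Γ(n/2+1). With n=8, r=6: V = 69984·π^4 ≈ 6.81708e+06.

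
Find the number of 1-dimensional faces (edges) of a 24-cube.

Each of the 2^24 = 16777216 vertices has degree 24; total edges = 24·2^24/2 = 201326592.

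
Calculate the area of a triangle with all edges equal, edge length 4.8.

Area = (√3/4) · 4.8² = 9.97661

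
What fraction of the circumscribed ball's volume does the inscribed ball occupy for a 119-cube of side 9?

V_in/V_out = n^(-n/2) = 119^(-119/2) ≈ 3.19857e-124.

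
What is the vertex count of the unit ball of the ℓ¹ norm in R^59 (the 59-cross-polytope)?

The vertices are ±e_1, ..., ±e_59, so there are 2·59 = 118.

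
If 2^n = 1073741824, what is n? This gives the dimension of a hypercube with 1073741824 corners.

n = log_2(1073741824) = 30.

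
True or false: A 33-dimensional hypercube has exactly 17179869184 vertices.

False. The 33-cube has 2^33 = 8589934592 vertices.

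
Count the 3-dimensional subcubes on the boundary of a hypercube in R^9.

An n-cube has C(n,k)·2^(n-k) k-faces. Here C(9,3)·2^6 = 84·64 = 5376.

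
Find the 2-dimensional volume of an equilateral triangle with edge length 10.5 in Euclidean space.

Area = (√3/4) · 10.5² = 47.7397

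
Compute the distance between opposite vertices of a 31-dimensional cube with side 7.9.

d = √(7.9² + 7.9² + ... + 7.9²) [31 terms] = √(31·7.9²) = 7.9√31 ≈ 43.9853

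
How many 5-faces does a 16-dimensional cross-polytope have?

An n-cross-polytope has 2^(k+1)·C(n,k+1) k-faces. Here 2^6·C(16,6) = 64·8008 = 512512.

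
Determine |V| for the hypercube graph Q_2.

Number of vertices = 2^2 = 4.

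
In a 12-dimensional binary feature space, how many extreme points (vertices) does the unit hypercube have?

The 12-cube has 2^12 = 4096 vertices.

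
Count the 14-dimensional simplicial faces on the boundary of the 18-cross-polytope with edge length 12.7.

Each 14-face is the convex hull of 15 vertices, one chosen as ±e_i from each of 15 distinct axes: 2^15·C(18,15) = 26738688.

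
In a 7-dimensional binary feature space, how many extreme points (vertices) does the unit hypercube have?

The 7-cube has 2^7 = 128 vertices.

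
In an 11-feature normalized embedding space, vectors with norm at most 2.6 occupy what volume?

The n-ball volume is π^(n/2)·r^n/Γ(n/2+1). With n=11, r=2.6: V ≈ 69153.1.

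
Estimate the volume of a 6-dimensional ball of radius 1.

Volume = π^{6/2}·(1)^6/Γ(4) = π^3/6 ≈ 5.16771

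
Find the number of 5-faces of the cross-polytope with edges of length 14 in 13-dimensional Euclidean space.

f_5(13-orthoplex) = 2^6 · (13 choose 6) = 109824.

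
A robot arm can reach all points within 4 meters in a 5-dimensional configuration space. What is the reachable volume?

V_5(4) = π^(5/2) · (4)^5 / Γ(5/2 + 1) = 8192·π^2/15 ≈ 5390.12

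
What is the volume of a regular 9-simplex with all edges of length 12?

Volume = 12^9 · √(10/2^9) / 9! ≈ 1987.16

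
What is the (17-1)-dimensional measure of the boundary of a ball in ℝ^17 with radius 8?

S = n·V_n(r)/r = 17·V_17(8)/8 (volume-to-surface relation), giving 144115188075855872·π^8/2027025 ≈ 6.74605e+14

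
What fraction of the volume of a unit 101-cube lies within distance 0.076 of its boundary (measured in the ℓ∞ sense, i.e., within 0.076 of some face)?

1 - (1 - 2·0.076)^101 = 1 - 0.848^101 ≈ 0.9999999414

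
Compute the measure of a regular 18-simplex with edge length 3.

For a regular n-simplex with edge a, V = (a^n / n!)·√((n+1)/2^n). With a=3, n=18: V ≈ 5.15167e-10.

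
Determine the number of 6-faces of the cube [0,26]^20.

Number of 6-faces = C(20,6) · 2^(20-6) = 38760 · 16384 = 635043840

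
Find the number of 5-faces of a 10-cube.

Number of 5-faces = C(10,5) · 2^(10-5) = 252 · 32 = 8064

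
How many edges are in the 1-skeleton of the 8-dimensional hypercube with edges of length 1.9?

The 8-cube has n·2^(n-1) = 8·2^7 = 8·128 = 1024 edges.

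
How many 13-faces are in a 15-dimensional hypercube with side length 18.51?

Choose 13 of 15 axes to span the face (C(15,13) = 105 ways), then fix each of the remaining 2 coordinates at one of its two extreme values (2^2 = 4 ways): 105·4 = 420.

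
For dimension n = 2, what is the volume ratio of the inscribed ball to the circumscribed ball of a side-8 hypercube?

V_in / V_out = (r_in/r_out)^2 = (1/√2)^2 = 2^(-2/2) ≈ 0.5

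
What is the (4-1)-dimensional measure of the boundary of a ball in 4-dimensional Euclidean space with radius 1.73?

S = n·V_n(r)/r = 4·V_4(1.73)/1.73 (volume-to-surface relation), giving 102.204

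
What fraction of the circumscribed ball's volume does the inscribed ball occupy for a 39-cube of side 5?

Volume scales as r^n, and r_in/r_out = 1/√39, giving (1/√39)^39 ≈ 9.42411e-32.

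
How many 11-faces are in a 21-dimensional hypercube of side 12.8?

An n-cube has C(n,k)·2^(n-k) k-faces. Here C(21,11)·2^10 = 352716·1024 = 361181184.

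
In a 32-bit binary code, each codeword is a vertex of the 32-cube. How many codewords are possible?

Each vertex is a binary string of length 32, so there are 2^32 = 4294967296.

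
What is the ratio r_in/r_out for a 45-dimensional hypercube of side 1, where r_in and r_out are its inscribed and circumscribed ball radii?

Ratio = (s/2)/(s√45/2) = 45^(-1/2) ≈ 0.149071.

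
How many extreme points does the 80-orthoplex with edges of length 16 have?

The vertices are ±e_1, ..., ±e_80, so there are 2·80 = 160.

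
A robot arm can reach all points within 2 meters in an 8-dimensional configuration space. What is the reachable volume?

Volume = π^{8/2}·(2)^8/Γ(5) = 32·π^4/3 ≈ 1039.03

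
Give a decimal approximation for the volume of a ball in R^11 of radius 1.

The n-ball volume is π^(n/2)·r^n/Γ(n/2+1). With n=11, r=1: V = 64·π^5/10395 ≈ 1.8841.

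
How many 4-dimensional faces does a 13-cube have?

Number of 4-faces = C(13,4) · 2^(13-4) = 715 · 512 = 366080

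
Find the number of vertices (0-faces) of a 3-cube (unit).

Number of 0-faces = C(3,0) · 2^(3-0) = 1 · 8 = 8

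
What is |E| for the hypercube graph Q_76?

Each of the 2^76 = 75557863725914323419136 vertices has degree 76; total edges = 76·2^76/2 = 2871198821584744289927168.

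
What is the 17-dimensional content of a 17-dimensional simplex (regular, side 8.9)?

For a regular n-simplex with edge a, V = (a^n / n!)·√((n+1)/2^n). With a=8.9, n=17: V ≈ 0.454405.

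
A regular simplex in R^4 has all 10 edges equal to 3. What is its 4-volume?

Volume = 3^4 · √(5/2^4) / 4! ≈ 1.88668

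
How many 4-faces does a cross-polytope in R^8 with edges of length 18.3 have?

An n-cross-polytope has 2^(k+1)·C(n,k+1) k-faces. Here 2^5·C(8,5) = 32·56 = 1792.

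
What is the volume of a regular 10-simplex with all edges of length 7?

V_10 = √(11) · 7^10 / (10! · 2^(10/2)) ≈ 8.06796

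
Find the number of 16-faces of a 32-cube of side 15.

f_16(32-cube) = (32 choose 16) · 2^16 = 39392404439040.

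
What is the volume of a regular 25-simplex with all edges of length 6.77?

For a regular n-simplex with edge a, V = (a^n / n!)·√((n+1)/2^n). With a=6.77, n=25: V ≈ 3.30128e-08.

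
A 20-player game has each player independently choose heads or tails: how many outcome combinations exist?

Each vertex is a binary string of length 20, so there are 2^20 = 1048576.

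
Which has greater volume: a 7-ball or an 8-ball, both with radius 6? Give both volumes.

V_7(6) ≈ 1.32263e+06. V_8(6) ≈ 6.81708e+06. The 8-ball is larger.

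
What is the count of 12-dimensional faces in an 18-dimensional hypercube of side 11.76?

f_12(18-cube) = (18 choose 12) · 2^6 = 1188096.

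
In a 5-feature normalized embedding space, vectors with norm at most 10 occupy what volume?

Volume = π^{5/2}·(10)^5/Γ(7/2) = 160000·π^2/3 ≈ 526379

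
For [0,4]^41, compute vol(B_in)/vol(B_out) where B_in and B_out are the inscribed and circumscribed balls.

Volume scales as r^n, and r_in/r_out = 1/√41, giving (1/√41)^41 ≈ 8.66824e-34.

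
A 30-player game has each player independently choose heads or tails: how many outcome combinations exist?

Number of vertices = 2^30 = 1073741824.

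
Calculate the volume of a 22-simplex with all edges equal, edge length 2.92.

For a regular n-simplex with edge a, V = (a^n / n!)·√((n+1)/2^n). With a=2.92, n=22: V ≈ 3.60737e-14.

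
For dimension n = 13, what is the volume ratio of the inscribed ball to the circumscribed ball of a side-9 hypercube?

V_in/V_out = n^(-n/2) = 13^(-13/2) ≈ 5.74603e-08.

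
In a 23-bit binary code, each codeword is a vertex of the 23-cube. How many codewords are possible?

An n-cube has 2^n vertices; for n = 23 that is 2^23 = 8388608.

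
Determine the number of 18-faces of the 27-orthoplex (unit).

An n-cross-polytope has 2^(k+1)·C(n,k+1) k-faces. Here 2^19·C(27,19) = 524288·2220075 = 1163958681600.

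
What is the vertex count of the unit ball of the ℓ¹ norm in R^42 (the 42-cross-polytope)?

An n-cross-polytope has 2n vertices; here n = 42, giving 84.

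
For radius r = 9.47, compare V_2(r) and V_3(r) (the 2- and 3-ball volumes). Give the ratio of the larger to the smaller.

V_2(9.47) ≈ 281.741, V_3(9.47) ≈ 3557.45. The 3-ball is larger by a factor of 12.63.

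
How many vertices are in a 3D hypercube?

Number of 0-faces = C(3,0) · 2^(3-0) = 1 · 8 = 8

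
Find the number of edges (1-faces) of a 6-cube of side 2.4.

Number of 1-faces = C(6,1) · 2^(6-1) = 6 · 32 = 192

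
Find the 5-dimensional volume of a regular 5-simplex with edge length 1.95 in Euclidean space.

V_5 = √(6) · 1.95^5 / (5! · 2^(5/2)) ≈ 0.10174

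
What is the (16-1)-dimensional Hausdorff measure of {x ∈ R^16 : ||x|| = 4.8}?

The surface area of an n-ball is 2π^(n/2) r^(n-1) / Γ(n/2). For n=16, r=4.8: 6.22898e+10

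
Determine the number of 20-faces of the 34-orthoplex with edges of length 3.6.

f_20(34-orthoplex) = 2^21 · (34 choose 21) = 1946122998251520.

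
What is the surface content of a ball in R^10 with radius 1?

The surface area of an n-ball is 2π^(n/2) r^(n-1) / Γ(n/2). For n=10, r=1: π^5/12 ≈ 25.5016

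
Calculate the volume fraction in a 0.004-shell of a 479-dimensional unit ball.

1 - (1-0.004)^479 ≈ 0.85337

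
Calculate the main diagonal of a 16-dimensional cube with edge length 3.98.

||(3.98,3.98,...,3.98)|| = √(16)·3.98 = 15.92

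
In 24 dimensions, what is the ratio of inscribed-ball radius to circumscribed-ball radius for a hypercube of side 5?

For an n-cube of any side s, the inradius is s/2 and the circumradius is s√n/2, so the ratio is 1/√24 ≈ 0.204124.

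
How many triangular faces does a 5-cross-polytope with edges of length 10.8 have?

f_2(5-orthoplex) = 2^3 · (5 choose 3) = 80.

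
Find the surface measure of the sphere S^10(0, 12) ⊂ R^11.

|∂B_11(12)| = 146767085568·π^5/35 ≈ 1.28325e+12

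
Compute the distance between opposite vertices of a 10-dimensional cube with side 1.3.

||(1.3,1.3,...,1.3)|| = √(10)·1.3 ≈ 4.11096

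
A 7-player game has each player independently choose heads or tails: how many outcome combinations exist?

The 7-cube has 2^7 = 128 vertices.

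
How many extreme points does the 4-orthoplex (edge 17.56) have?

The vertices are ±e_1, ..., ±e_4, so there are 2·4 = 8.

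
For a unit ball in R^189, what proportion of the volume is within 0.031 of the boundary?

Shell fraction = 1 - (1-0.031)^189 ≈ 0.997399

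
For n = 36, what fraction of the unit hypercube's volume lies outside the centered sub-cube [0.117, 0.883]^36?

Shell fraction = 1 - (1-0.234)^36 ≈ 0.999932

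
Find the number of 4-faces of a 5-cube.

Number of 4-faces = C(5,4) · 2^(5-4) = 5 · 2 = 10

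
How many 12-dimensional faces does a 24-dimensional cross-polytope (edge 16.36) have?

An n-cross-polytope has 2^(k+1)·C(n,k+1) k-faces. Here 2^13·C(24,13) = 8192·2496144 = 20448411648.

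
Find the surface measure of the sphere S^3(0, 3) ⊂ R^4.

S = n·V_n(r)/r = 4·V_4(3)/3 (volume-to-surface relation), giving 54·π^2 ≈ 532.959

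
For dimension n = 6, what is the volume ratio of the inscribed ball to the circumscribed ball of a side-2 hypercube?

V_in/V_out = n^(-n/2) = 6^(-6/2) ≈ 0.00462963.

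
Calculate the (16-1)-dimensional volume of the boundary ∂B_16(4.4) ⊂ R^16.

|∂B_16(4.4)| ≈ 1.68884e+10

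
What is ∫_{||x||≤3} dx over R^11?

The n-ball volume is π^(n/2)·r^n/Γ(n/2+1). With n=11, r=3: V = 419904·π^5/385 ≈ 333763.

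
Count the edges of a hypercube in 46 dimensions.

Number of 1-faces = C(46,1)·2^(46-1) = 46·35184372088832 = 1618481116086272.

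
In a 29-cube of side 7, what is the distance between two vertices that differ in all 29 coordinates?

||(7,7,...,7)|| = √(29)·7 ≈ 37.6962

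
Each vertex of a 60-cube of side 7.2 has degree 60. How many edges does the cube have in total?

An n-cube has n·2^(n-1) edges. With n = 60: 60·576460752303423488 = 34587645138205409280.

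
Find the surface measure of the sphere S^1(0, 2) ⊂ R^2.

The surface area of an n-ball is 2π^(n/2) r^(n-1) / Γ(n/2). For n=2, r=2: 2πr = 2π·2 ≈ 12.5664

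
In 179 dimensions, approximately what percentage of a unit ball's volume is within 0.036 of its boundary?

1 - (1-0.036)^179 ≈ 0.998588 ≈ 99.86%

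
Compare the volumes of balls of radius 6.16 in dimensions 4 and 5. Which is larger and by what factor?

V_4(6.16) ≈ 7105.47, V_5(6.16) ≈ 46687.7. The 5-ball is larger by a factor of 6.571.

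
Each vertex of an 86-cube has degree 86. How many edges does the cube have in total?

Each of the 2^86 = 77371252455336267181195264 vertices has degree 86; total edges = 86·2^86/2 = 3326963855579459488791396352.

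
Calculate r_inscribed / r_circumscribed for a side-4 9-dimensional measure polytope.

Ratio = (s/2)/(s√9/2) = 9^(-1/2) ≈ 0.333333.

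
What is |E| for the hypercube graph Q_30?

An n-cube has n·2^(n-1) edges. With n = 30: 30·536870912 = 16106127360.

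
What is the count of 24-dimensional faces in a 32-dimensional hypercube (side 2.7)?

An n-cube has C(n,k)·2^(n-k) k-faces. Here C(32,24)·2^8 = 10518300·256 = 2692684800.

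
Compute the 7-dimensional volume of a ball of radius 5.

The n-ball volume is π^(n/2)·r^n/Γ(n/2+1). With n=7, r=5: V = 250000·π^3/21 ≈ 369122.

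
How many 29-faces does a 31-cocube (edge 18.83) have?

An n-cross-polytope has 2^(k+1)·C(n,k+1) k-faces. Here 2^30·C(31,30) = 1073741824·31 = 33285996544.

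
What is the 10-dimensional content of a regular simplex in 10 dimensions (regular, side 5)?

For a regular n-simplex with edge a, V = (a^n / n!)·√((n+1)/2^n). With a=5, n=10: V ≈ 0.278922.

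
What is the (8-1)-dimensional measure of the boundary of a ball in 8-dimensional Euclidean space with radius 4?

|∂B_8(4)| = 16384·π^4/3 ≈ 531984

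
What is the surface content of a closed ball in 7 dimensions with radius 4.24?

|∂B_7(4.24)| ≈ 192165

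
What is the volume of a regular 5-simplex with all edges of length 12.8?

Volume = 12.8^5 · √(6/2^5) / 5! ≈ 1239.85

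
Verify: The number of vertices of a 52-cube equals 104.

False. The 52-cube has 2^52 = 4503599627370496 vertices.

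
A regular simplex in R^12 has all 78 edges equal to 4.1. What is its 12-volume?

V_12 = √(13) · 4.1^12 / (12! · 2^(12/2)) ≈ 0.00265376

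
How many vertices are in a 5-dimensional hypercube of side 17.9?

An n-cube has C(n,k)·2^(n-k) k-faces. Here C(5,0)·2^5 = 1·32 = 32.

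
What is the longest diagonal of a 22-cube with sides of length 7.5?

The space diagonal of an n-cube of side s is s√n. Here 7.5·√22 ≈ 35.1781.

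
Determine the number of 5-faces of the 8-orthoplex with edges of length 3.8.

Number of 5-faces = 2^(5+1) · C(8,5+1) = 64 · 28 = 1792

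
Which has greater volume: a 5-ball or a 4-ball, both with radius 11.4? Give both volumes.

V_5(11.4) ≈ 1.0135e+06. V_4(11.4) ≈ 83346.8. The 5-ball is larger.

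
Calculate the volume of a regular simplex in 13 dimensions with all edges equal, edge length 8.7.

V = (8.7^13 / 13!) · √((13+1) / 2^13) ≈ 10.8602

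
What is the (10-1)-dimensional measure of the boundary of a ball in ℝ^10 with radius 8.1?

|∂B_10(8.1)| ≈ 3.82766e+09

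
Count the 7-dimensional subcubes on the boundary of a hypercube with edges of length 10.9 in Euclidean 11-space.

An n-cube has C(n,k)·2^(n-k) k-faces. Here C(11,7)·2^4 = 330·16 = 5280.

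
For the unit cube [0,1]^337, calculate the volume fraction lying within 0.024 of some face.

Shell fraction = 1 - (1-0.048)^337 ≈ 0.9999999368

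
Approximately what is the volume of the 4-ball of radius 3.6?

The n-ball volume is π^(n/2)·r^n/Γ(n/2+1). With n=4, r=3.6: V ≈ 828.857.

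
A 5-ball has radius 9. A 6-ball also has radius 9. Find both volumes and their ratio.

V_5(9) ≈ 310821. V_6(9) ≈ 2.74633e+06. Ratio V_5/V_6 ≈ 0.1132.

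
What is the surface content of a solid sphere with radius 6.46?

|∂B_3(6.46)| = 4πr² = 4π·(6.46)² ≈ 524.415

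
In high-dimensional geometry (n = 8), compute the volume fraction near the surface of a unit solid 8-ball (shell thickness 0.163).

1 - (1-0.163)^8 ≈ 0.759118 ≈ 75.91%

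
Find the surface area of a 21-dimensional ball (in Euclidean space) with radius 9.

S_21(9) = 2·π^(21/2)·(9)^20 / Γ(21/2) = 307393813088254199808·π^10/8083075 ≈ 3.56137e+18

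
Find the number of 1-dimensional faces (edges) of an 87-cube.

The 87-cube has n·2^(n-1) = 87·2^86 = 87·77371252455336267181195264 = 6731298963614255244763987968 edges.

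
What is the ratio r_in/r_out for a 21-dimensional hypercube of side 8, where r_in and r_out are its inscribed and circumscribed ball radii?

For an n-cube of any side s, the inradius is s/2 and the circumradius is s√n/2, so the ratio is 1/√21 ≈ 0.218218.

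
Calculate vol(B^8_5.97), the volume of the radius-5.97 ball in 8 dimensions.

V_8(5.97) = π^(8/2) · (5.97)^8 / Γ(8/2 + 1) ≈ 6.54912e+06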